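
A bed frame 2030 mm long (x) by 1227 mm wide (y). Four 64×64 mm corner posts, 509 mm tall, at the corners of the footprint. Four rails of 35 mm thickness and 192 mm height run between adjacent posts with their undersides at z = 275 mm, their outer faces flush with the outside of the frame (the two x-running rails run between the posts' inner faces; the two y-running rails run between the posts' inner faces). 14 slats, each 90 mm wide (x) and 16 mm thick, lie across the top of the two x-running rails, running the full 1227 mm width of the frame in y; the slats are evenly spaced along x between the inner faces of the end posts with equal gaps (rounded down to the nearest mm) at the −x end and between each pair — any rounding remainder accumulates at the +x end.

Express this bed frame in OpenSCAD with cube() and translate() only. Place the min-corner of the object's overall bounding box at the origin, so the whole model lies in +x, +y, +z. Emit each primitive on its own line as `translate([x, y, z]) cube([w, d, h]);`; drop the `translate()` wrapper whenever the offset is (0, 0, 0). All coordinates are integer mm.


// slat z = rail_z + rail_h = 275 + 192 = 467
// slat gap = ⌊(1902 − 14·90) / 15⌋ = 42
cube([64, 64, 509]);
translate([0, 1163, 0]) cube([64, 64, 509]);
translate([1966, 0, 0]) cube([64, 64, 509]);
translate([1966, 1163, 0]) cube([64, 64, 509]);
translate([64, 0, 275]) cube([1902, 35, 192]);
translate([64, 1192, 275]) cube([1902, 35, 192]);
translate([0, 64, 275]) cube([35, 1099, 192]);
translate([1995, 64, 275]) cube([35, 1099, 192]);
translate([106, 0, 467]) cube([90, 1227, 16]);
translate([238, 0, 467]) cube([90, 1227, 16]);
translate([370, 0, 467]) cube([90, 1227, 16]);
translate([502, 0, 467]) cube([90, 1227, 16]);
translate([634, 0, 467]) cube([90, 1227, 16]);
translate([766, 0, 467]) cube([90, 1227, 16]);
translate([898, 0, 467]) cube([90, 1227, 16]);
translate([1030, 0, 467]) cube([90, 1227, 16]);
translate([1162, 0, 467]) cube([90, 1227, 16]);
translate([1294, 0, 467]) cube([90, 1227, 16]);
translate([1426, 0, 467]) cube([90, 1227, 16]);
translate([1558, 0, 467]) cube([90, 1227, 16]);
translate([1690, 0, 467]) cube([90, 1227, 16]);
translate([1822, 0, 467]) cube([90, 1227, 16]);


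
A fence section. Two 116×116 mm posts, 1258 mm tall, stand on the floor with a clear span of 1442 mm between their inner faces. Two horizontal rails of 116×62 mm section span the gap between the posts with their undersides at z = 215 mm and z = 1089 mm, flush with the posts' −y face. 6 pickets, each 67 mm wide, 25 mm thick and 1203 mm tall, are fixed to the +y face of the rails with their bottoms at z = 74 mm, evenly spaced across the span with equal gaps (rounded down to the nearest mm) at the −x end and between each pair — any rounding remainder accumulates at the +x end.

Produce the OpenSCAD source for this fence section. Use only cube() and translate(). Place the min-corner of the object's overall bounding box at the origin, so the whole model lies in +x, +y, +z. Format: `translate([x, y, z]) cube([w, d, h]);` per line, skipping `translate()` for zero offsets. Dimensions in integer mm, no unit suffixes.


cube([116, 116, 1258]);
translate([1558, 0, 0]) cube([116, 116, 1258]);
translate([116, 0, 215]) cube([1442, 116, 62]);
translate([116, 0, 1089]) cube([1442, 116, 62]);
translate([264, 116, 74]) cube([67, 25, 1203]);
translate([479, 116, 74]) cube([67, 25, 1203]);
translate([694, 116, 74]) cube([67, 25, 1203]);
translate([909, 116, 74]) cube([67, 25, 1203]);
translate([1124, 116, 74]) cube([67, 25, 1203]);
translate([1339, 116, 74]) cube([67, 25, 1203]);


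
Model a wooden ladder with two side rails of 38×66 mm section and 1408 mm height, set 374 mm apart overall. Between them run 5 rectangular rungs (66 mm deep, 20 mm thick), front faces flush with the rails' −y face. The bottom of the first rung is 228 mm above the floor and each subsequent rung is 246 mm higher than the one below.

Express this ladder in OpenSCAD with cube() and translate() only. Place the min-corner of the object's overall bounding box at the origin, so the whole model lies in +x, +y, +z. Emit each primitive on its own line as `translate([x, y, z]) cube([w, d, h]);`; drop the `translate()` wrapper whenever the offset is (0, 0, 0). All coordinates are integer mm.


cube([38, 66, 1408]);
translate([336, 0, 0]) cube([38, 66, 1408]);
translate([38, 0, 228]) cube([298, 66, 20]);
translate([38, 0, 474]) cube([298, 66, 20]);
translate([38, 0, 720]) cube([298, 66, 20]);
translate([38, 0, 966]) cube([298, 66, 20]);
translate([38, 0, 1212]) cube([298, 66, 20]);


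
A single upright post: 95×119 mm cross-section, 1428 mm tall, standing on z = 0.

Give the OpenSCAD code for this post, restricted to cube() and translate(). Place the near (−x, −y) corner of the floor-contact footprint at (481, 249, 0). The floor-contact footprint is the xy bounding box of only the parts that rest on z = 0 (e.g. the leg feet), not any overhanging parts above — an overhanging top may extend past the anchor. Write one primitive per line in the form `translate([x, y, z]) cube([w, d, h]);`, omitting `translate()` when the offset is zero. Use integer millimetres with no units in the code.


translate([481, 249, 0]) cube([95, 119, 1428]);


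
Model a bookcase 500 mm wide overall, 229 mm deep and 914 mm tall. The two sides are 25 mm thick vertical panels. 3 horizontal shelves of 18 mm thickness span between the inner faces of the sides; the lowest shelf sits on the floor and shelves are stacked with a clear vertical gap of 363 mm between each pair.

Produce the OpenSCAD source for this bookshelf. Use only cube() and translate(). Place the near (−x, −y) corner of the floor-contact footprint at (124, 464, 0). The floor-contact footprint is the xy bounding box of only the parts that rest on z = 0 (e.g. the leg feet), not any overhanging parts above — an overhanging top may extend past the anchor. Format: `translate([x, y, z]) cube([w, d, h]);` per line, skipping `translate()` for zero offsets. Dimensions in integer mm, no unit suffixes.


translate([124, 464, 0]) cube([25, 229, 914]);
translate([599, 464, 0]) cube([25, 229, 914]);
translate([149, 464, 0]) cube([450, 229, 18]);
translate([149, 464, 381]) cube([450, 229, 18]);
translate([149, 464, 762]) cube([450, 229, 18]);


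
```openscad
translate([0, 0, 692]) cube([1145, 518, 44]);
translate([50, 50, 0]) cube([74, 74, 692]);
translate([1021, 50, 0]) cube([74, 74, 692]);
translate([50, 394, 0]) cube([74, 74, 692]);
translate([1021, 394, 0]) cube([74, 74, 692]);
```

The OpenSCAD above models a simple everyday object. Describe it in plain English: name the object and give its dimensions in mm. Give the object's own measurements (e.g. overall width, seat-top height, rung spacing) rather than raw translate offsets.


A table: top 1145 mm (x) × 518 mm (y), 44 mm thick, upper face at z = 736 mm, on four 74×74 mm square legs, each inset 50 mm from the nearest pair of top edges from z = 0 to the bottom of the top.


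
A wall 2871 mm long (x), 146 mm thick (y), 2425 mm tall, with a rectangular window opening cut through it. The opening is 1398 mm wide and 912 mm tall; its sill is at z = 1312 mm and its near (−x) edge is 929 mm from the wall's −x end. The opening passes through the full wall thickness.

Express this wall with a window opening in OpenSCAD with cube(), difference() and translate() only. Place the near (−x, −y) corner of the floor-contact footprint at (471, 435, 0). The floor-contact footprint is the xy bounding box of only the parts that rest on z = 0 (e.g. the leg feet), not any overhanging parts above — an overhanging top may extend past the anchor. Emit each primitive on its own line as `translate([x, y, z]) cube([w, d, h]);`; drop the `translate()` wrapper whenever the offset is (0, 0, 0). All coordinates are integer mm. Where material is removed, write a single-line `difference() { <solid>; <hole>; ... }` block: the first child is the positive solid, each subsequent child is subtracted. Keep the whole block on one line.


difference() { translate([471, 435, 0]) cube([2871, 146, 2425]); translate([1400, 435, 1312]) cube([1398, 146, 912]); }


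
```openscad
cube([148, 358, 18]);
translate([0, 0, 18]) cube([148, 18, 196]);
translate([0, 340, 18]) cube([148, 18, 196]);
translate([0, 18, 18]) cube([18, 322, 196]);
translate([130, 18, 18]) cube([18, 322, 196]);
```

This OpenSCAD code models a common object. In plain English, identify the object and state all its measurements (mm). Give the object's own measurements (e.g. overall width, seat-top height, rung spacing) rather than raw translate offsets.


An open-topped rectangular box: outside dimensions 148×358×214 mm, with a uniform wall and base thickness of 18 mm. The base is a full 148×358 slab on the floor; four walls sit on top of the base. The front and back walls (the −y and +y sides) span the full width; the two side walls fit between them.


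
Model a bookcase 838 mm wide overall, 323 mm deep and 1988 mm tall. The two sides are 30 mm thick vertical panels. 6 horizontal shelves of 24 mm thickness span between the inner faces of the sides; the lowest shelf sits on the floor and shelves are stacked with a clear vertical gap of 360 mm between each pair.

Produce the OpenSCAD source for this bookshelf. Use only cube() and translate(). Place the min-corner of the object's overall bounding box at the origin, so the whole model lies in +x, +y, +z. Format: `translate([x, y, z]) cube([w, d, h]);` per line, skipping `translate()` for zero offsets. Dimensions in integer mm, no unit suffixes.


cube([30, 323, 1988]);
translate([808, 0, 0]) cube([30, 323, 1988]);
translate([30, 0, 0]) cube([778, 323, 24]);
translate([30, 0, 384]) cube([778, 323, 24]);
translate([30, 0, 768]) cube([778, 323, 24]);
translate([30, 0, 1152]) cube([778, 323, 24]);
translate([30, 0, 1536]) cube([778, 323, 24]);
translate([30, 0, 1920]) cube([778, 323, 24]);


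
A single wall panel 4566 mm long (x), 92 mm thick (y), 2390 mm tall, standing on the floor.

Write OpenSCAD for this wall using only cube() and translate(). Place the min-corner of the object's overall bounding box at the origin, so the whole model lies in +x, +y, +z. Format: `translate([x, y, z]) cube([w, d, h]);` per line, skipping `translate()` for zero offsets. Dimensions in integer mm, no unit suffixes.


cube([4566, 92, 2390]);


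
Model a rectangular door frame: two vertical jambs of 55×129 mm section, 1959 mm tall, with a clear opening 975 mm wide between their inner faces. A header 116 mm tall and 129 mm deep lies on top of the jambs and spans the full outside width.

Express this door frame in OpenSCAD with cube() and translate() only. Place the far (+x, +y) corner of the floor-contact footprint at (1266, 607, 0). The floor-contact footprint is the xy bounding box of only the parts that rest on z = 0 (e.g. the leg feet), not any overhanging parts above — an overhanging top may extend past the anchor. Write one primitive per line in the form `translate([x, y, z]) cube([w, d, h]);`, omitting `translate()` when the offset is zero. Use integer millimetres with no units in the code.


translate([181, 478, 0]) cube([55, 129, 1959]);
translate([1211, 478, 0]) cube([55, 129, 1959]);
translate([181, 478, 1959]) cube([1085, 129, 116]);


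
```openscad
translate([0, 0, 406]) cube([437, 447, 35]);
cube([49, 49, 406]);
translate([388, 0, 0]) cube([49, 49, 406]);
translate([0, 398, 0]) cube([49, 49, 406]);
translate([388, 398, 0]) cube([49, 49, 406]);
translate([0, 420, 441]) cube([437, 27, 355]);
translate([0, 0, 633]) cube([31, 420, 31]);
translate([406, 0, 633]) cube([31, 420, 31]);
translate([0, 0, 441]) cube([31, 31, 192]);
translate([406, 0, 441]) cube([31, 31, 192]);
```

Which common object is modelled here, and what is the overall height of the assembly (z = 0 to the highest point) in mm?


A chair. The overall height is 796 mm.

A slab on four corner posts with a tall panel at the back — a chair. The seat slab sits at z = 406 with thickness 35, and the 355 mm backrest starts at the seat top, so the overall height is 406 + 35 + 355 = 796 mm.


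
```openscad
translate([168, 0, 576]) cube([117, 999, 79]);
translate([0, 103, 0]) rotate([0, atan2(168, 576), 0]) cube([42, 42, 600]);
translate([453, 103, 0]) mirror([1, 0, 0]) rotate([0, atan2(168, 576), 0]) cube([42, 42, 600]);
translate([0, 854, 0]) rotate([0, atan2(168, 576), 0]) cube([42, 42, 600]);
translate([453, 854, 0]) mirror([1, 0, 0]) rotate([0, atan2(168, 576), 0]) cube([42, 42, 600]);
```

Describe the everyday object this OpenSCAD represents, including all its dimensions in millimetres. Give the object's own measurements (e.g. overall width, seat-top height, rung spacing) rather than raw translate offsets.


A sawhorse. A 117×999×79 mm beam (x, y, z) sits on two A-frame leg pairs. Each pair is two raked legs of 42×42 mm section (42 mm along y) splaying symmetrically in x. Each leg rises 576 mm vertically over 168 mm of horizontal reach and is 600 mm long along its own axis. Every leg's outer bottom edge rests on the floor and its outer top edge meets a bottom edge of the beam — the left legs (tilting toward +x) meet the beam's −x bottom edge, the right legs (their mirror images, tilting toward −x) meet its +x bottom edge — so the leg tops tuck under the beam, the beam's underside is 576 mm above the floor, and the feet are 453 mm apart outside-to-outside with the beam centred between them. The two leg pairs are set in 103 mm from either end of the beam.


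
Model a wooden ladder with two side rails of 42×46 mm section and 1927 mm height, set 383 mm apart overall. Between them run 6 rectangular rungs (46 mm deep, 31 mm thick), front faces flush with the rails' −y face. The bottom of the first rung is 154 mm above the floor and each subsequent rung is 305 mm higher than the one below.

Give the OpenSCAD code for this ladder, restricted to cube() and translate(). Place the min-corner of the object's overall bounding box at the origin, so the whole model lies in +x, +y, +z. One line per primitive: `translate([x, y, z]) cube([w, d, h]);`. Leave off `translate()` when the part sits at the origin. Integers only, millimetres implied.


cube([42, 46, 1927]);
translate([341, 0, 0]) cube([42, 46, 1927]);
translate([42, 0, 154]) cube([299, 46, 31]);
translate([42, 0, 459]) cube([299, 46, 31]);
translate([42, 0, 764]) cube([299, 46, 31]);
translate([42, 0, 1069]) cube([299, 46, 31]);
translate([42, 0, 1374]) cube([299, 46, 31]);
translate([42, 0, 1679]) cube([299, 46, 31]);


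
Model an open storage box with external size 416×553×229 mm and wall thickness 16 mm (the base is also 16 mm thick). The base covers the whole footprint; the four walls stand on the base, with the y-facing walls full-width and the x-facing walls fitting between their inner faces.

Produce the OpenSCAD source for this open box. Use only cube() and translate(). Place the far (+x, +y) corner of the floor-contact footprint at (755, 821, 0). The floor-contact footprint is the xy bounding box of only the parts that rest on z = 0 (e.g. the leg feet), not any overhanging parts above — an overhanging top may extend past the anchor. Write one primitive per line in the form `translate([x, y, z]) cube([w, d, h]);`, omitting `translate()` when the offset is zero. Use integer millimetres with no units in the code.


translate([339, 268, 0]) cube([416, 553, 16]);
translate([339, 268, 16]) cube([416, 16, 213]);
translate([339, 805, 16]) cube([416, 16, 213]);
translate([339, 284, 16]) cube([16, 521, 213]);
translate([739, 284, 16]) cube([16, 521, 213]);


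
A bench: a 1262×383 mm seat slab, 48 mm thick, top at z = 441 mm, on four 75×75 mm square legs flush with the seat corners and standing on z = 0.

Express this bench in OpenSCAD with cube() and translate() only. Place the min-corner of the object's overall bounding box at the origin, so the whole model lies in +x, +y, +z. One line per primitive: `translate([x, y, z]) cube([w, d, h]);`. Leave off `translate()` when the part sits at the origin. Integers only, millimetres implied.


// leg_h = 441 − 48 = 393
translate([0, 0, 393]) cube([1262, 383, 48]);
cube([75, 75, 393]);
translate([0, 308, 0]) cube([75, 75, 393]);
translate([1187, 0, 0]) cube([75, 75, 393]);
translate([1187, 308, 0]) cube([75, 75, 393]);


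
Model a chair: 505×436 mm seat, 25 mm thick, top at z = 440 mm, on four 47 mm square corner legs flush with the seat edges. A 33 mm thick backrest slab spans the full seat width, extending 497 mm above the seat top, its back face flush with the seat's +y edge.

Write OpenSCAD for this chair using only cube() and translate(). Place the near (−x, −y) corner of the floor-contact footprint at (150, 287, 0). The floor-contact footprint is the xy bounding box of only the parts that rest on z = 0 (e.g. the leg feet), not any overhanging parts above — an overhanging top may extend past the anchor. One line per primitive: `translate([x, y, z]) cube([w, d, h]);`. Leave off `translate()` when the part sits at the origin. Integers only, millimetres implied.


// leg_h = 440 - 25 = 415
translate([150, 287, 415]) cube([505, 436, 25]);
translate([150, 287, 0]) cube([47, 47, 415]);
translate([608, 287, 0]) cube([47, 47, 415]);
translate([150, 676, 0]) cube([47, 47, 415]);
translate([608, 676, 0]) cube([47, 47, 415]);
translate([150, 690, 440]) cube([505, 33, 497]);


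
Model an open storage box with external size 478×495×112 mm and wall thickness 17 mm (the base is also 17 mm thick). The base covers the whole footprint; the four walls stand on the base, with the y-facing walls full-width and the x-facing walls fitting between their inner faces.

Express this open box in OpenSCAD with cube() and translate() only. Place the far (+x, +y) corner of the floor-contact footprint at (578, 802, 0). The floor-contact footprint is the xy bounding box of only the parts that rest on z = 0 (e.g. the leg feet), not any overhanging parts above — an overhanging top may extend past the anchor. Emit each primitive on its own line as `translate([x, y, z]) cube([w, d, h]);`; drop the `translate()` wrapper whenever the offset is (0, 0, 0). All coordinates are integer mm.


translate([100, 307, 0]) cube([478, 495, 17]);
translate([100, 307, 17]) cube([478, 17, 95]);
translate([100, 785, 17]) cube([478, 17, 95]);
translate([100, 324, 17]) cube([17, 461, 95]);
translate([561, 324, 17]) cube([17, 461, 95]);


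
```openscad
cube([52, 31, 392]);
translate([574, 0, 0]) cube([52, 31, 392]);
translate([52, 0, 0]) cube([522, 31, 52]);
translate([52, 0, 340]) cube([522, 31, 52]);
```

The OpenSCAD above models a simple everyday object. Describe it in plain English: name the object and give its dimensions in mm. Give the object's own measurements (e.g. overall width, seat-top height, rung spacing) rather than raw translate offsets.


A rectangular picture frame lying in the x–z plane (depth along y). The opening is 522 mm wide (x) by 288 mm tall (z), surrounded by a border 52 mm wide on all four sides. The frame is 31 mm deep and is made of two full-height vertical stiles with two horizontal rails fitted between them.


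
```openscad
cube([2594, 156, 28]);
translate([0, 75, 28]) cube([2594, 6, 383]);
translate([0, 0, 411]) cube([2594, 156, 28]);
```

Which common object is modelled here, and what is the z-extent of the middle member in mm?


An I-beam. The web height is 383 mm.

Two wide flanges with a thin centred web — an I-beam. Overall 439 mm minus two 28 mm flanges gives a web of 439 − 2·28 = 383 mm.


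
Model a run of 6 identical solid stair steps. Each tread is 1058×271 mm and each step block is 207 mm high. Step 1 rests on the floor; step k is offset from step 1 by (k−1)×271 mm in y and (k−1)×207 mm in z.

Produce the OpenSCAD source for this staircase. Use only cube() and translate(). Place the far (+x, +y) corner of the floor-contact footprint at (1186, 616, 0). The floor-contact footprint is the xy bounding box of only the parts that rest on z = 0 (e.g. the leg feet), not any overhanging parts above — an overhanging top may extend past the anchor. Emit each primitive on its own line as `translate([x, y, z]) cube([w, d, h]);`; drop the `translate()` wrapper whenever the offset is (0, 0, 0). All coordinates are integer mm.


translate([128, 345, 0]) cube([1058, 271, 207]);
translate([128, 616, 207]) cube([1058, 271, 207]);
translate([128, 887, 414]) cube([1058, 271, 207]);
translate([128, 1158, 621]) cube([1058, 271, 207]);
translate([128, 1429, 828]) cube([1058, 271, 207]);
translate([128, 1700, 1035]) cube([1058, 271, 207]);


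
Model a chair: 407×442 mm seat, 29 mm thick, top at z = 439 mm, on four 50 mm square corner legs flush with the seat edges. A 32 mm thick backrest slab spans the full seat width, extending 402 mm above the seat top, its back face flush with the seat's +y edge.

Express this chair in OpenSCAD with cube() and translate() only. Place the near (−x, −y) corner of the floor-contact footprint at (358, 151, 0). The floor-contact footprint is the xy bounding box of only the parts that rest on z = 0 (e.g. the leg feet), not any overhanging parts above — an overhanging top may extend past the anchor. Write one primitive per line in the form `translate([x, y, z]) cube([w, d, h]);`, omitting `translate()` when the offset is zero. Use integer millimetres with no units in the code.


translate([358, 151, 410]) cube([407, 442, 29]);
translate([358, 151, 0]) cube([50, 50, 410]);
translate([715, 151, 0]) cube([50, 50, 410]);
translate([358, 543, 0]) cube([50, 50, 410]);
translate([715, 543, 0]) cube([50, 50, 410]);
translate([358, 561, 439]) cube([407, 32, 402]);


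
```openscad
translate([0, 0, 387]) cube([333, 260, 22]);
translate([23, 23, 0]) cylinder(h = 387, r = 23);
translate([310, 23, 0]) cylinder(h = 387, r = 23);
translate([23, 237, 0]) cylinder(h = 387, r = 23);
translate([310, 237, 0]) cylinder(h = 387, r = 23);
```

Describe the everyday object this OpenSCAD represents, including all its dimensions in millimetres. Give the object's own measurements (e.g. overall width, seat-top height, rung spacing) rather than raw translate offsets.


A simple wooden stool: a rectangular seat 333 mm (x) by 260 mm (y), 22 mm thick, top face at z = 409 mm, on four round legs, each 46 mm in diameter. The legs rest on z = 0, each leg's axis is inset half a diameter from the nearest pair of seat edges (so the leg's bounding box is flush with the corner).


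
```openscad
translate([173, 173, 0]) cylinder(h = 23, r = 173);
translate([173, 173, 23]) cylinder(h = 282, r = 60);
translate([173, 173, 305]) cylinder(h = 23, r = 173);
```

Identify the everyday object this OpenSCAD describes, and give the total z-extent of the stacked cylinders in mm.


A spool. The overall height is 328 mm.

Three coaxial cylinders, large–small–large — a spool. Two 23 mm flanges and a 282 mm core give 23 + 282 + 23 = 328 mm.


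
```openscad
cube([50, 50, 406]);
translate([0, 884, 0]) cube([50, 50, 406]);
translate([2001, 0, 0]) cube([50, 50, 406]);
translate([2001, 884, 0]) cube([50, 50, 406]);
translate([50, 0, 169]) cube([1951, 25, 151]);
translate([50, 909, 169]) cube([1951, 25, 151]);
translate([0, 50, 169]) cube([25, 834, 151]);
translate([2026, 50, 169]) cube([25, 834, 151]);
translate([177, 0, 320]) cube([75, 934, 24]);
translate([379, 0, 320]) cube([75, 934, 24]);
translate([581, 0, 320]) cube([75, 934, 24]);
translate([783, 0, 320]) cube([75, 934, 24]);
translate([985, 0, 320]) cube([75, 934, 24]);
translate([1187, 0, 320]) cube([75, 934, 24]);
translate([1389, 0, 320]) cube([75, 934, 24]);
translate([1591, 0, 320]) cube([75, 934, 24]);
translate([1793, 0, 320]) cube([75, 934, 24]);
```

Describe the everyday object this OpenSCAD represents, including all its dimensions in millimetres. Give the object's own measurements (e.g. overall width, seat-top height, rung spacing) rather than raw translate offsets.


A bed frame 2051 mm long (x) by 934 mm wide (y). Four 50×50 mm corner posts, 406 mm tall, at the corners of the footprint. Four rails of 25 mm thickness and 151 mm height run between adjacent posts with their undersides at z = 169 mm, their outer faces flush with the outside of the frame (the two x-running rails run between the posts' inner faces; the two y-running rails run between the posts' inner faces). 9 slats, each 75 mm wide (x) and 24 mm thick, lie across the top of the two x-running rails, running the full 934 mm width of the frame in y; along x they sit between the end posts with a 127 mm gap after the −x posts and between neighbouring slats, leaving 133 mm before the +x posts.


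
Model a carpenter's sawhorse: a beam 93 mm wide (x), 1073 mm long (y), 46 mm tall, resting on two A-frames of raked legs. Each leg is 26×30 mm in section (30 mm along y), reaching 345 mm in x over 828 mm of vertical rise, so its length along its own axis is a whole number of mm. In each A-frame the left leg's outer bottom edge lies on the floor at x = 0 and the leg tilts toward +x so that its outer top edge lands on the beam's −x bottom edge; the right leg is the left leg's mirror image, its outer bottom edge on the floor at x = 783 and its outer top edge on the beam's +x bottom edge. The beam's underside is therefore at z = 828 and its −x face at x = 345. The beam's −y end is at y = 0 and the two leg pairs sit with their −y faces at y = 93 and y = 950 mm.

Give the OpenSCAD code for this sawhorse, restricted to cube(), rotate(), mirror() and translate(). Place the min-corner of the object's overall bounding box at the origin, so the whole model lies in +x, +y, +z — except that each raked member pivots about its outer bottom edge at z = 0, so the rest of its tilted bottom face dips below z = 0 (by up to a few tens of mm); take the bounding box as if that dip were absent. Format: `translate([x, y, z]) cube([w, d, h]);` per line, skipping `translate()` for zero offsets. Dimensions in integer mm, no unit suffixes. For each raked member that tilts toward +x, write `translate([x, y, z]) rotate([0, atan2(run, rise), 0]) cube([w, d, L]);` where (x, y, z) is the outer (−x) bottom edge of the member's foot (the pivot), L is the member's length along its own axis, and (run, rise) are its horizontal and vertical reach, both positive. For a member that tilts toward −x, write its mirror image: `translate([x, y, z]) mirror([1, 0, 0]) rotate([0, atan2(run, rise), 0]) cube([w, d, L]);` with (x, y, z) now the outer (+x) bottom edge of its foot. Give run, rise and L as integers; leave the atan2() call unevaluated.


// leg length = √(345² + 828²) = 897
// right-leg outer foot x = 2·345 + 93 = 783
// beam min-corner = (345, 0, 828)
translate([345, 0, 828]) cube([93, 1073, 46]);
translate([0, 93, 0]) rotate([0, atan2(345, 828), 0]) cube([26, 30, 897]);
translate([783, 93, 0]) mirror([1, 0, 0]) rotate([0, atan2(345, 828), 0]) cube([26, 30, 897]);
translate([0, 950, 0]) rotate([0, atan2(345, 828), 0]) cube([26, 30, 897]);
translate([783, 950, 0]) mirror([1, 0, 0]) rotate([0, atan2(345, 828), 0]) cube([26, 30, 897]);


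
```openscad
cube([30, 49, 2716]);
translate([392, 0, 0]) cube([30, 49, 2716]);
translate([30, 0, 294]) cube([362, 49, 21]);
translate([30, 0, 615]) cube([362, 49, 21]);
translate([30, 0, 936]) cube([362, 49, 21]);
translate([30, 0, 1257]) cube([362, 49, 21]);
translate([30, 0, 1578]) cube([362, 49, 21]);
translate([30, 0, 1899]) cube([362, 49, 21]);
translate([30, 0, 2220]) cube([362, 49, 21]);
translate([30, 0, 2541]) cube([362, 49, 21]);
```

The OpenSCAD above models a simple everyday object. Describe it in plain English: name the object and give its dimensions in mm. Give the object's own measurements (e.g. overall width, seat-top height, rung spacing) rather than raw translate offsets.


A straight ladder. Two 30×49 mm vertical rails, 2716 mm tall, stand 422 mm apart (outside-to-outside) with their front faces coplanar on the −y side. 8 rungs, each 49 mm deep and 21 mm tall, span between the inner faces of the rails, front faces flush with the rails. The lowest rung's underside is at z = 294 mm and rungs are spaced 321 mm apart (underside to underside).


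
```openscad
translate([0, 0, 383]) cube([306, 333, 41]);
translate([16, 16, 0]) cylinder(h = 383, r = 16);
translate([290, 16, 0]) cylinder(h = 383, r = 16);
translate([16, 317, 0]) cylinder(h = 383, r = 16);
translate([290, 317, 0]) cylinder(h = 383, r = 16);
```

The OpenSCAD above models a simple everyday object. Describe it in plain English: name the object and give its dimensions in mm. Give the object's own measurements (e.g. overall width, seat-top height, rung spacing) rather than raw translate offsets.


A simple wooden stool: a rectangular seat 306 mm (x) by 333 mm (y), 41 mm thick, top face at z = 424 mm, on four round legs, each 32 mm in diameter. The legs rest on z = 0, each leg's axis is inset half a diameter from the nearest pair of seat edges (so the leg's bounding box is flush with the corner).


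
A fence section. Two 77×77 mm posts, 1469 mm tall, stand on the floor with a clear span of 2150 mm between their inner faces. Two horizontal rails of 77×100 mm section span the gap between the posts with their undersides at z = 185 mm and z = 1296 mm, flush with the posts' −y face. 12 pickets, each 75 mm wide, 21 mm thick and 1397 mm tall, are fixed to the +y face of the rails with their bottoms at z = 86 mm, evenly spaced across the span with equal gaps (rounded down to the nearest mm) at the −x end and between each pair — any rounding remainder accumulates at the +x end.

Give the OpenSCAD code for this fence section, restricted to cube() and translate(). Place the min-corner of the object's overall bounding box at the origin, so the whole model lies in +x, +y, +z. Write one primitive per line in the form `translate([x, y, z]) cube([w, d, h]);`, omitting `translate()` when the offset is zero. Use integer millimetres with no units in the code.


cube([77, 77, 1469]);
translate([2227, 0, 0]) cube([77, 77, 1469]);
translate([77, 0, 185]) cube([2150, 77, 100]);
translate([77, 0, 1296]) cube([2150, 77, 100]);
translate([173, 77, 86]) cube([75, 21, 1397]);
translate([344, 77, 86]) cube([75, 21, 1397]);
translate([515, 77, 86]) cube([75, 21, 1397]);
translate([686, 77, 86]) cube([75, 21, 1397]);
translate([857, 77, 86]) cube([75, 21, 1397]);
translate([1028, 77, 86]) cube([75, 21, 1397]);
translate([1199, 77, 86]) cube([75, 21, 1397]);
translate([1370, 77, 86]) cube([75, 21, 1397]);
translate([1541, 77, 86]) cube([75, 21, 1397]);
translate([1712, 77, 86]) cube([75, 21, 1397]);
translate([1883, 77, 86]) cube([75, 21, 1397]);
translate([2054, 77, 86]) cube([75, 21, 1397]);


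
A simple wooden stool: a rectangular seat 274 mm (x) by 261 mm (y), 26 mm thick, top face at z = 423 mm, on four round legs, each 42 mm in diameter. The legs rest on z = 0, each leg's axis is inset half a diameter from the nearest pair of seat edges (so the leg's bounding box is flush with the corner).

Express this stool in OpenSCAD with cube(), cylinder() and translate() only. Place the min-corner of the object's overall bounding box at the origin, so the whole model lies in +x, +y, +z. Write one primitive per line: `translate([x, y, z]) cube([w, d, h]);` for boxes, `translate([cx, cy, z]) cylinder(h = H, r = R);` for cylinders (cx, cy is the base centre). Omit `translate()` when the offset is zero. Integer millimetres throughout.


translate([0, 0, 397]) cube([274, 261, 26]);
translate([21, 21, 0]) cylinder(h = 397, r = 21);
translate([253, 21, 0]) cylinder(h = 397, r = 21);
translate([21, 240, 0]) cylinder(h = 397, r = 21);
translate([253, 240, 0]) cylinder(h = 397, r = 21);


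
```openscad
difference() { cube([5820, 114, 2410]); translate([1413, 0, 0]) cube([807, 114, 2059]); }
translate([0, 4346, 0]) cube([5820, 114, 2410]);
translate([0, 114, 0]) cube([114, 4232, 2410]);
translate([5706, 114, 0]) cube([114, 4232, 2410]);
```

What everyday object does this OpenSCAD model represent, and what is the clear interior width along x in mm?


A single room. The interior width is 5592 mm.

Four walls enclosing a rectangle with a door in the front wall — a room. Outside width 5820 minus two 114 mm walls gives 5592 mm.


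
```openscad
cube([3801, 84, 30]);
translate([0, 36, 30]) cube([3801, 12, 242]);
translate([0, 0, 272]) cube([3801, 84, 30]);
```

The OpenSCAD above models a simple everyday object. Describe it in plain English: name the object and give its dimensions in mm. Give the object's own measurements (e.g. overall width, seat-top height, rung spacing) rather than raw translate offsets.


An I-beam lying along x, 3801 mm long. Overall section height 302 mm. Two flanges 84 mm wide (y) and 30 mm thick, one on the floor and one at the top; a web 12 mm thick runs between them, centred on the flange width.


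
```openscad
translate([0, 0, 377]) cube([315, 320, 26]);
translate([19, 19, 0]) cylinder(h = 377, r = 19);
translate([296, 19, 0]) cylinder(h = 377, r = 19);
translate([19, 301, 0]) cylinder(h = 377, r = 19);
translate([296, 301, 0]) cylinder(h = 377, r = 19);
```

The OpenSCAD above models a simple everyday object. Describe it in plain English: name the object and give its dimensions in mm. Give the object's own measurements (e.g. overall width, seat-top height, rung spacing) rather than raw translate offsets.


A four-legged stool. The seat is a 315×320×26 mm slab whose top surface is at z = 403 mm; four round legs, each 38 mm in diameter, run from the floor (z = 0) to the underside of the seat, each leg's axis is inset half a diameter from the nearest pair of seat edges (so the leg's bounding box is flush with the corner).


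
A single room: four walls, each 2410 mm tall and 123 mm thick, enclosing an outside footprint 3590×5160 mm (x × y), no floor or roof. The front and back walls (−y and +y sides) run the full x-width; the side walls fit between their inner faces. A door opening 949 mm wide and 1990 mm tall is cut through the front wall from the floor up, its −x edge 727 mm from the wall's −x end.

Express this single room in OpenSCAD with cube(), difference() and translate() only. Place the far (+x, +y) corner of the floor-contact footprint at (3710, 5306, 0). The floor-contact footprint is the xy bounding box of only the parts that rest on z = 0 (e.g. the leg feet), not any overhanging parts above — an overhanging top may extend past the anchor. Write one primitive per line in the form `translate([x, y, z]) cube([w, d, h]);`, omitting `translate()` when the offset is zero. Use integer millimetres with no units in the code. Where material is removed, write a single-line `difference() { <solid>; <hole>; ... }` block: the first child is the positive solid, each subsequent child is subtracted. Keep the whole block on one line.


difference() { translate([120, 146, 0]) cube([3590, 123, 2410]); translate([847, 146, 0]) cube([949, 123, 1990]); }
translate([120, 5183, 0]) cube([3590, 123, 2410]);
translate([120, 269, 0]) cube([123, 4914, 2410]);
translate([3587, 269, 0]) cube([123, 4914, 2410]);


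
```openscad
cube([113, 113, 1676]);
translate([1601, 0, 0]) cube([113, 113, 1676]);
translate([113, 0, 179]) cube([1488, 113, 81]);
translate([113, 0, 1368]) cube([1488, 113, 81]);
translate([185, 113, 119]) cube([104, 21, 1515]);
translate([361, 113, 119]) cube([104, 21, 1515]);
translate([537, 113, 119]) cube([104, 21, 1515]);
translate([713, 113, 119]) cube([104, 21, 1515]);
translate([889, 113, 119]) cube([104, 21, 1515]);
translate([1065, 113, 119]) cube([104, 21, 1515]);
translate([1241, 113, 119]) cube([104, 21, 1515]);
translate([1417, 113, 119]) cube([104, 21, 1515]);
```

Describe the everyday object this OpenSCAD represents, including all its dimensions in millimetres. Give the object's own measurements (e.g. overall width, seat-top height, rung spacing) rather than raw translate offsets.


A fence section. Two 113×113 mm posts, 1676 mm tall, stand on the floor with a clear span of 1488 mm between their inner faces. Two horizontal rails of 113×81 mm section span the gap between the posts with their undersides at z = 179 mm and z = 1368 mm, flush with the posts' −y face. 8 pickets, each 104 mm wide, 21 mm thick and 1515 mm tall, are fixed to the +y face of the rails with their bottoms at z = 119 mm, spaced across the span with a 72 mm gap after the −x post and between neighbouring pickets, with 80 mm left before the +x post.


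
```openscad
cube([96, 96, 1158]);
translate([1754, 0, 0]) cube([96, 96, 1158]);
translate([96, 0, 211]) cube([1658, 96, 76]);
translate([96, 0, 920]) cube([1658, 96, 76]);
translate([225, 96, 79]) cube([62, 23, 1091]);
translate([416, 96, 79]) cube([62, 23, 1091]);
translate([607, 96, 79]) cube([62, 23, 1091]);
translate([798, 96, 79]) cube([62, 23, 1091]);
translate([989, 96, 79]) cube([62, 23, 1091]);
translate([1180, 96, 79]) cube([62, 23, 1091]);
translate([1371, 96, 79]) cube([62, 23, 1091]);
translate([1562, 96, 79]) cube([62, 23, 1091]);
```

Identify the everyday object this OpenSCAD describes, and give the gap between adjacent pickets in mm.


A fence section. The picket gap is 129 mm.

Two posts, two rails, 8 pickets — a fence section. Span 1658 mm holds 8 pickets of 62 mm with 9 equal gaps: ⌊(1658 − 8·62) / 9⌋ = 129 mm.


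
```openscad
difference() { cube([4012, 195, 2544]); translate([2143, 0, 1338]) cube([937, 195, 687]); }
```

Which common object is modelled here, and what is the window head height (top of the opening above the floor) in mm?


A wall with a window opening. The window head height is 2025 mm.

A wall with a rectangular opening subtracted — a window. Sill at z = 1338, opening 687 mm tall, so the head is at 1338 + 687 = 2025 mm.


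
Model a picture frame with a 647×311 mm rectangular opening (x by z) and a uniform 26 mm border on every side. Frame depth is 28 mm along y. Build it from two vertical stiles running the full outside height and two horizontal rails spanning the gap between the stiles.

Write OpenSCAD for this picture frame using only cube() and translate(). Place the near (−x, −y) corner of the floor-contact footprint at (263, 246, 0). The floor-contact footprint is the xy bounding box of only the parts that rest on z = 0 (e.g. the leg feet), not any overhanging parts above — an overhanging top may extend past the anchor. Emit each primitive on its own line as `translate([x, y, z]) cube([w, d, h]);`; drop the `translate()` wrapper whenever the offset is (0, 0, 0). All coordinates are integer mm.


translate([263, 246, 0]) cube([26, 28, 363]);
translate([936, 246, 0]) cube([26, 28, 363]);
translate([289, 246, 0]) cube([647, 28, 26]);
translate([289, 246, 337]) cube([647, 28, 26]);


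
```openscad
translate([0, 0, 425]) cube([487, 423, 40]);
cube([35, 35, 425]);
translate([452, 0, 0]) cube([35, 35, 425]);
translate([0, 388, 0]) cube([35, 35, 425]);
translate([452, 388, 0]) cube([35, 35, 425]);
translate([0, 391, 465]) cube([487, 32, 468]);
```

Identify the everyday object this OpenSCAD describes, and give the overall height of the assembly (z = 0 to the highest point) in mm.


A chair. The overall height is 933 mm.

A slab on four corner posts with a tall panel at the back — a chair. The seat slab sits at z = 425 with thickness 40, and the 468 mm backrest starts at the seat top, so the overall height is 425 + 40 + 468 = 933 mm.


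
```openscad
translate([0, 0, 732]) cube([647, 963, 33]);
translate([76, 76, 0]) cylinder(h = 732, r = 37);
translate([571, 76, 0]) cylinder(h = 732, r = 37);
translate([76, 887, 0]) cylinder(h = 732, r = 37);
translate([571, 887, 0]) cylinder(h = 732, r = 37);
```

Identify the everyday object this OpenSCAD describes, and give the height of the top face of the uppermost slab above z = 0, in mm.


A table. The table height is 765 mm.

A 647×963×33 slab sits at z = 732 on four Ø74 mm round legs — a table. The top surface is at 732 + 33 = 765 mm.


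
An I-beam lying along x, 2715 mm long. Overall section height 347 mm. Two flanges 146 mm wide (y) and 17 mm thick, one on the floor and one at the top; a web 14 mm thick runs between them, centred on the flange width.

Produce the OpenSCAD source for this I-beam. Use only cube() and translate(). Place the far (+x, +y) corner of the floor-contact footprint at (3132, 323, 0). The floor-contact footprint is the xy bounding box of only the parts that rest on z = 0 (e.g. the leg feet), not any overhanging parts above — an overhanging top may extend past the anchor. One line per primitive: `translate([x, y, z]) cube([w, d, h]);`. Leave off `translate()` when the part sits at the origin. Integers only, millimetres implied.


translate([417, 177, 0]) cube([2715, 146, 17]);
translate([417, 243, 17]) cube([2715, 14, 313]);
translate([417, 177, 330]) cube([2715, 146, 17]);
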